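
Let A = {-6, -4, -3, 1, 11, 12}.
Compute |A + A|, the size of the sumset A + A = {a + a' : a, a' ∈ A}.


A + A = {a + a' : a, a' ∈ A}; |A| = 6.
General bounds: 2|A| - 1 ≤ |A + A| ≤ |A|(|A|+1)/2, i.e. 11 ≤ |A + A| ≤ 21.
Lower bound 2|A|-1 is attained iff A is an arithmetic progression.
Enumerate sums a + a' for a ≤ a' (symmetric, so this suffices):
a = -6: -6+-6=-12, -6+-4=-10, -6+-3=-9, -6+1=-5, -6+11=5, -6+12=6
a = -4: -4+-4=-8, -4+-3=-7, -4+1=-3, -4+11=7, -4+12=8
a = -3: -3+-3=-6, -3+1=-2, -3+11=8, -3+12=9
a = 1: 1+1=2, 1+11=12, 1+12=13
a = 11: 11+11=22, 11+12=23
a = 12: 12+12=24
Distinct sums: {-12, -10, -9, -8, -7, -6, -5, -3, -2, 2, 5, 6, 7, 8, 9, 12, 13, 22, 23, 24}
|A + A| = 20

|A + A| = 20


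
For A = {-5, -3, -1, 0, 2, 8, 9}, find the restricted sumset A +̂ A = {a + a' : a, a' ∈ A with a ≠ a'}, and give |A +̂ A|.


Restricted sumset: A +̂ A = {a + a' : a ∈ A, a' ∈ A, a ≠ a'}.
Equivalently, take A + A and drop any sum 2a that is achievable ONLY as a + a for a ∈ A (i.e. sums representable only with equal summands).
Enumerate pairs (a, a') with a < a' (symmetric, so each unordered pair gives one sum; this covers all a ≠ a'):
  -5 + -3 = -8
  -5 + -1 = -6
  -5 + 0 = -5
  -5 + 2 = -3
  -5 + 8 = 3
  -5 + 9 = 4
  -3 + -1 = -4
  -3 + 0 = -3
  -3 + 2 = -1
  -3 + 8 = 5
  -3 + 9 = 6
  -1 + 0 = -1
  -1 + 2 = 1
  -1 + 8 = 7
  -1 + 9 = 8
  0 + 2 = 2
  0 + 8 = 8
  0 + 9 = 9
  2 + 8 = 10
  2 + 9 = 11
  8 + 9 = 17
Collected distinct sums: {-8, -6, -5, -4, -3, -1, 1, 2, 3, 4, 5, 6, 7, 8, 9, 10, 11, 17}
|A +̂ A| = 18
(Reference bound: |A +̂ A| ≥ 2|A| - 3 for |A| ≥ 2, with |A| = 7 giving ≥ 11.)

|A +̂ A| = 18


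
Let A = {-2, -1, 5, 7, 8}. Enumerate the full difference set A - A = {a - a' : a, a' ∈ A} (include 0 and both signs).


A - A = {a - a' : a, a' ∈ A}.
Compute a - a' for each ordered pair (a, a'):
a = -2: -2--2=0, -2--1=-1, -2-5=-7, -2-7=-9, -2-8=-10
a = -1: -1--2=1, -1--1=0, -1-5=-6, -1-7=-8, -1-8=-9
a = 5: 5--2=7, 5--1=6, 5-5=0, 5-7=-2, 5-8=-3
a = 7: 7--2=9, 7--1=8, 7-5=2, 7-7=0, 7-8=-1
a = 8: 8--2=10, 8--1=9, 8-5=3, 8-7=1, 8-8=0
Collecting distinct values (and noting 0 appears from a-a):
A - A = {-10, -9, -8, -7, -6, -3, -2, -1, 0, 1, 2, 3, 6, 7, 8, 9, 10}
|A - A| = 17

A - A = {-10, -9, -8, -7, -6, -3, -2, -1, 0, 1, 2, 3, 6, 7, 8, 9, 10}


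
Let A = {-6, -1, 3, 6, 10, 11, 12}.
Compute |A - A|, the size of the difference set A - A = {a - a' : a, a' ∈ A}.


A - A = {a - a' : a, a' ∈ A}; |A| = 7.
Bounds: 2|A|-1 ≤ |A - A| ≤ |A|² - |A| + 1, i.e. 13 ≤ |A - A| ≤ 43.
Note: 0 ∈ A - A always (from a - a). The set is symmetric: if d ∈ A - A then -d ∈ A - A.
Enumerate nonzero differences d = a - a' with a > a' (then include -d):
Positive differences: {1, 2, 3, 4, 5, 6, 7, 8, 9, 11, 12, 13, 16, 17, 18}
Full difference set: {0} ∪ (positive diffs) ∪ (negative diffs).
|A - A| = 1 + 2·15 = 31 (matches direct enumeration: 31).

|A - A| = 31


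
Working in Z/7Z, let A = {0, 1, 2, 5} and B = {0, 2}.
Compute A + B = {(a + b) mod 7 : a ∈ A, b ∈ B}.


Work in Z/7Z: reduce every sum a + b modulo 7.
Enumerate all 8 pairs:
a = 0: 0+0=0, 0+2=2
a = 1: 1+0=1, 1+2=3
a = 2: 2+0=2, 2+2=4
a = 5: 5+0=5, 5+2=0
Distinct residues collected: {0, 1, 2, 3, 4, 5}
|A + B| = 6 (out of 7 total residues).

A + B = {0, 1, 2, 3, 4, 5}


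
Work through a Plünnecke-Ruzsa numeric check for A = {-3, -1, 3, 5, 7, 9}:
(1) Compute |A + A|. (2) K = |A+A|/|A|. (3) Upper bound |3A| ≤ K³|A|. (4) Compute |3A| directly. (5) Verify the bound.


|A| = 6.
Step 1: Compute A + A by enumerating all 36 pairs.
A + A = {-6, -4, -2, 0, 2, 4, 6, 8, 10, 12, 14, 16, 18}, so |A + A| = 13.
Step 2: Doubling constant K = |A + A|/|A| = 13/6 = 13/6 ≈ 2.1667.
Step 3: Plünnecke-Ruzsa gives |3A| ≤ K³·|A| = (2.1667)³ · 6 ≈ 61.0278.
Step 4: Compute 3A = A + A + A directly by enumerating all triples (a,b,c) ∈ A³; |3A| = 19.
Step 5: Check 19 ≤ 61.0278? Yes ✓.

K = 13/6, Plünnecke-Ruzsa bound K³|A| ≈ 61.0278, |3A| = 19, inequality holds.


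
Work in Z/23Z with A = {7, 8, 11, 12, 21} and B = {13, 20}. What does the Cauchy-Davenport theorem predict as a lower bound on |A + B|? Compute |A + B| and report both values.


Cauchy-Davenport: |A + B| ≥ min(p, |A| + |B| - 1) for A, B nonempty in Z/pZ.
|A| = 5, |B| = 2, p = 23.
CD lower bound = min(23, 5 + 2 - 1) = min(23, 6) = 6.
Compute A + B mod 23 directly:
a = 7: 7+13=20, 7+20=4
a = 8: 8+13=21, 8+20=5
a = 11: 11+13=1, 11+20=8
a = 12: 12+13=2, 12+20=9
a = 21: 21+13=11, 21+20=18
A + B = {1, 2, 4, 5, 8, 9, 11, 18, 20, 21}, so |A + B| = 10.
Verify: 10 ≥ 6? Yes ✓.

CD lower bound = 6, actual |A + B| = 10.


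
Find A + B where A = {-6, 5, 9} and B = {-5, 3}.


A + B = {a + b : a ∈ A, b ∈ B}.
Enumerate all |A|·|B| = 3·2 = 6 pairs (a, b) and collect distinct sums.
a = -6: -6+-5=-11, -6+3=-3
a = 5: 5+-5=0, 5+3=8
a = 9: 9+-5=4, 9+3=12
Collecting distinct sums: A + B = {-11, -3, 0, 4, 8, 12}
|A + B| = 6

A + B = {-11, -3, 0, 4, 8, 12}


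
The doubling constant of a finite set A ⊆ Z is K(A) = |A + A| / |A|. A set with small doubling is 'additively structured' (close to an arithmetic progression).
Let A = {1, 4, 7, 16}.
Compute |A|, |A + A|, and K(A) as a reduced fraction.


|A| = 4.
Compute A + A by enumerating all 16 pairs.
A + A = {2, 5, 8, 11, 14, 17, 20, 23, 32}, so |A + A| = 9.
K = |A + A| / |A| = 9/4 (already in lowest terms) ≈ 2.2500.
Reference: AP of size 4 gives K = 7/4 ≈ 1.7500; a fully generic set of size 4 gives K ≈ 2.5000.

|A| = 4, |A + A| = 9, K = 9/4.


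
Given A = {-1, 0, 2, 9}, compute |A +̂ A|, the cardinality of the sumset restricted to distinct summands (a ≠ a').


Restricted sumset: A +̂ A = {a + a' : a ∈ A, a' ∈ A, a ≠ a'}.
Equivalently, take A + A and drop any sum 2a that is achievable ONLY as a + a for a ∈ A (i.e. sums representable only with equal summands).
Enumerate pairs (a, a') with a < a' (symmetric, so each unordered pair gives one sum; this covers all a ≠ a'):
  -1 + 0 = -1
  -1 + 2 = 1
  -1 + 9 = 8
  0 + 2 = 2
  0 + 9 = 9
  2 + 9 = 11
Collected distinct sums: {-1, 1, 2, 8, 9, 11}
|A +̂ A| = 6
(Reference bound: |A +̂ A| ≥ 2|A| - 3 for |A| ≥ 2, with |A| = 4 giving ≥ 5.)

|A +̂ A| = 6


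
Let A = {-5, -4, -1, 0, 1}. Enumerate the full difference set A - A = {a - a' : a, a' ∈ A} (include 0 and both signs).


A - A = {a - a' : a, a' ∈ A}.
Compute a - a' for each ordered pair (a, a'):
a = -5: -5--5=0, -5--4=-1, -5--1=-4, -5-0=-5, -5-1=-6
a = -4: -4--5=1, -4--4=0, -4--1=-3, -4-0=-4, -4-1=-5
a = -1: -1--5=4, -1--4=3, -1--1=0, -1-0=-1, -1-1=-2
a = 0: 0--5=5, 0--4=4, 0--1=1, 0-0=0, 0-1=-1
a = 1: 1--5=6, 1--4=5, 1--1=2, 1-0=1, 1-1=0
Collecting distinct values (and noting 0 appears from a-a):
A - A = {-6, -5, -4, -3, -2, -1, 0, 1, 2, 3, 4, 5, 6}
|A - A| = 13

A - A = {-6, -5, -4, -3, -2, -1, 0, 1, 2, 3, 4, 5, 6}


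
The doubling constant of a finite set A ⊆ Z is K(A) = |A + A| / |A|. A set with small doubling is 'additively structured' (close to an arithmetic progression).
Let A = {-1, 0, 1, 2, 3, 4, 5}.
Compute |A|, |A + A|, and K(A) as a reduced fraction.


|A| = 7.
Compute A + A by enumerating all 49 pairs.
A + A = {-2, -1, 0, 1, 2, 3, 4, 5, 6, 7, 8, 9, 10}, so |A + A| = 13.
K = |A + A| / |A| = 13/7 (already in lowest terms) ≈ 1.8571.
Reference: AP of size 7 gives K = 13/7 ≈ 1.8571; a fully generic set of size 7 gives K ≈ 4.0000.

|A| = 7, |A + A| = 13, K = 13/7.


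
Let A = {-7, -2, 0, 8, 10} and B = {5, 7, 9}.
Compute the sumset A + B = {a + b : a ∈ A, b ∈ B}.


A + B = {a + b : a ∈ A, b ∈ B}.
Enumerate all |A|·|B| = 5·3 = 15 pairs (a, b) and collect distinct sums.
a = -7: -7+5=-2, -7+7=0, -7+9=2
a = -2: -2+5=3, -2+7=5, -2+9=7
a = 0: 0+5=5, 0+7=7, 0+9=9
a = 8: 8+5=13, 8+7=15, 8+9=17
a = 10: 10+5=15, 10+7=17, 10+9=19
Collecting distinct sums: A + B = {-2, 0, 2, 3, 5, 7, 9, 13, 15, 17, 19}
|A + B| = 11

A + B = {-2, 0, 2, 3, 5, 7, 9, 13, 15, 17, 19}


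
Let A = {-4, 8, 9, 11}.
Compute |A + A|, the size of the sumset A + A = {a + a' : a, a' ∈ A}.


A + A = {a + a' : a, a' ∈ A}; |A| = 4.
General bounds: 2|A| - 1 ≤ |A + A| ≤ |A|(|A|+1)/2, i.e. 7 ≤ |A + A| ≤ 10.
Lower bound 2|A|-1 is attained iff A is an arithmetic progression.
Enumerate sums a + a' for a ≤ a' (symmetric, so this suffices):
a = -4: -4+-4=-8, -4+8=4, -4+9=5, -4+11=7
a = 8: 8+8=16, 8+9=17, 8+11=19
a = 9: 9+9=18, 9+11=20
a = 11: 11+11=22
Distinct sums: {-8, 4, 5, 7, 16, 17, 18, 19, 20, 22}
|A + A| = 10

|A + A| = 10


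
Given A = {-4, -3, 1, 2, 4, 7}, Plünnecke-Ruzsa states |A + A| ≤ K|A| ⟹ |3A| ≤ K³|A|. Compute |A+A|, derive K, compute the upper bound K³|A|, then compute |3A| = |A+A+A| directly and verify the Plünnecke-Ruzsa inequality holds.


|A| = 6.
Step 1: Compute A + A by enumerating all 36 pairs.
A + A = {-8, -7, -6, -3, -2, -1, 0, 1, 2, 3, 4, 5, 6, 8, 9, 11, 14}, so |A + A| = 17.
Step 2: Doubling constant K = |A + A|/|A| = 17/6 = 17/6 ≈ 2.8333.
Step 3: Plünnecke-Ruzsa gives |3A| ≤ K³·|A| = (2.8333)³ · 6 ≈ 136.4722.
Step 4: Compute 3A = A + A + A directly by enumerating all triples (a,b,c) ∈ A³; |3A| = 29.
Step 5: Check 29 ≤ 136.4722? Yes ✓.

K = 17/6, Plünnecke-Ruzsa bound K³|A| ≈ 136.4722, |3A| = 29, inequality holds.


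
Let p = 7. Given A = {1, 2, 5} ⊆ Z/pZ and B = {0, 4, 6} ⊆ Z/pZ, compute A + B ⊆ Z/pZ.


Work in Z/7Z: reduce every sum a + b modulo 7.
Enumerate all 9 pairs:
a = 1: 1+0=1, 1+4=5, 1+6=0
a = 2: 2+0=2, 2+4=6, 2+6=1
a = 5: 5+0=5, 5+4=2, 5+6=4
Distinct residues collected: {0, 1, 2, 4, 5, 6}
|A + B| = 6 (out of 7 total residues).

A + B = {0, 1, 2, 4, 5, 6}


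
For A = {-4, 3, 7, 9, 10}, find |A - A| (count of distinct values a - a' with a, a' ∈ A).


A - A = {a - a' : a, a' ∈ A}; |A| = 5.
Bounds: 2|A|-1 ≤ |A - A| ≤ |A|² - |A| + 1, i.e. 9 ≤ |A - A| ≤ 21.
Note: 0 ∈ A - A always (from a - a). The set is symmetric: if d ∈ A - A then -d ∈ A - A.
Enumerate nonzero differences d = a - a' with a > a' (then include -d):
Positive differences: {1, 2, 3, 4, 6, 7, 11, 13, 14}
Full difference set: {0} ∪ (positive diffs) ∪ (negative diffs).
|A - A| = 1 + 2·9 = 19 (matches direct enumeration: 19).

|A - A| = 19


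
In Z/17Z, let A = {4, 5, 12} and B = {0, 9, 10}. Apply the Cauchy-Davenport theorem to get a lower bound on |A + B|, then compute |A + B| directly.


Cauchy-Davenport: |A + B| ≥ min(p, |A| + |B| - 1) for A, B nonempty in Z/pZ.
|A| = 3, |B| = 3, p = 17.
CD lower bound = min(17, 3 + 3 - 1) = min(17, 5) = 5.
Compute A + B mod 17 directly:
a = 4: 4+0=4, 4+9=13, 4+10=14
a = 5: 5+0=5, 5+9=14, 5+10=15
a = 12: 12+0=12, 12+9=4, 12+10=5
A + B = {4, 5, 12, 13, 14, 15}, so |A + B| = 6.
Verify: 6 ≥ 5? Yes ✓.

CD lower bound = 5, actual |A + B| = 6.


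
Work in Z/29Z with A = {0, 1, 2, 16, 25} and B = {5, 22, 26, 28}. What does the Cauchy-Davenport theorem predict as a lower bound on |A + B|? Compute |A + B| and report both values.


Cauchy-Davenport: |A + B| ≥ min(p, |A| + |B| - 1) for A, B nonempty in Z/pZ.
|A| = 5, |B| = 4, p = 29.
CD lower bound = min(29, 5 + 4 - 1) = min(29, 8) = 8.
Compute A + B mod 29 directly:
a = 0: 0+5=5, 0+22=22, 0+26=26, 0+28=28
a = 1: 1+5=6, 1+22=23, 1+26=27, 1+28=0
a = 2: 2+5=7, 2+22=24, 2+26=28, 2+28=1
a = 16: 16+5=21, 16+22=9, 16+26=13, 16+28=15
a = 25: 25+5=1, 25+22=18, 25+26=22, 25+28=24
A + B = {0, 1, 5, 6, 7, 9, 13, 15, 18, 21, 22, 23, 24, 26, 27, 28}, so |A + B| = 16.
Verify: 16 ≥ 8? Yes ✓.

CD lower bound = 8, actual |A + B| = 16.


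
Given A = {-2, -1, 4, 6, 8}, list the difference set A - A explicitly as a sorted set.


A - A = {a - a' : a, a' ∈ A}.
Compute a - a' for each ordered pair (a, a'):
a = -2: -2--2=0, -2--1=-1, -2-4=-6, -2-6=-8, -2-8=-10
a = -1: -1--2=1, -1--1=0, -1-4=-5, -1-6=-7, -1-8=-9
a = 4: 4--2=6, 4--1=5, 4-4=0, 4-6=-2, 4-8=-4
a = 6: 6--2=8, 6--1=7, 6-4=2, 6-6=0, 6-8=-2
a = 8: 8--2=10, 8--1=9, 8-4=4, 8-6=2, 8-8=0
Collecting distinct values (and noting 0 appears from a-a):
A - A = {-10, -9, -8, -7, -6, -5, -4, -2, -1, 0, 1, 2, 4, 5, 6, 7, 8, 9, 10}
|A - A| = 19

A - A = {-10, -9, -8, -7, -6, -5, -4, -2, -1, 0, 1, 2, 4, 5, 6, 7, 8, 9, 10}


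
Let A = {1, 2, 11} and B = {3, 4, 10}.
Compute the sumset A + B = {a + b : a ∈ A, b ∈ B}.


A + B = {a + b : a ∈ A, b ∈ B}.
Enumerate all |A|·|B| = 3·3 = 9 pairs (a, b) and collect distinct sums.
a = 1: 1+3=4, 1+4=5, 1+10=11
a = 2: 2+3=5, 2+4=6, 2+10=12
a = 11: 11+3=14, 11+4=15, 11+10=21
Collecting distinct sums: A + B = {4, 5, 6, 11, 12, 14, 15, 21}
|A + B| = 8

A + B = {4, 5, 6, 11, 12, 14, 15, 21}


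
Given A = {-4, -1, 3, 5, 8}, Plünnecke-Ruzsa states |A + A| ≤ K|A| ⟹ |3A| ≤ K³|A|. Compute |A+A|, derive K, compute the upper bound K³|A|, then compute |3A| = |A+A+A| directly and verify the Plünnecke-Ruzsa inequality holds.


|A| = 5.
Step 1: Compute A + A by enumerating all 25 pairs.
A + A = {-8, -5, -2, -1, 1, 2, 4, 6, 7, 8, 10, 11, 13, 16}, so |A + A| = 14.
Step 2: Doubling constant K = |A + A|/|A| = 14/5 = 14/5 ≈ 2.8000.
Step 3: Plünnecke-Ruzsa gives |3A| ≤ K³·|A| = (2.8000)³ · 5 ≈ 109.7600.
Step 4: Compute 3A = A + A + A directly by enumerating all triples (a,b,c) ∈ A³; |3A| = 26.
Step 5: Check 26 ≤ 109.7600? Yes ✓.

K = 14/5, Plünnecke-Ruzsa bound K³|A| ≈ 109.7600, |3A| = 26, inequality holds.


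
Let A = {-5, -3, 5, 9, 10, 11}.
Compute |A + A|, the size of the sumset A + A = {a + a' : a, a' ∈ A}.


A + A = {a + a' : a, a' ∈ A}; |A| = 6.
General bounds: 2|A| - 1 ≤ |A + A| ≤ |A|(|A|+1)/2, i.e. 11 ≤ |A + A| ≤ 21.
Lower bound 2|A|-1 is attained iff A is an arithmetic progression.
Enumerate sums a + a' for a ≤ a' (symmetric, so this suffices):
a = -5: -5+-5=-10, -5+-3=-8, -5+5=0, -5+9=4, -5+10=5, -5+11=6
a = -3: -3+-3=-6, -3+5=2, -3+9=6, -3+10=7, -3+11=8
a = 5: 5+5=10, 5+9=14, 5+10=15, 5+11=16
a = 9: 9+9=18, 9+10=19, 9+11=20
a = 10: 10+10=20, 10+11=21
a = 11: 11+11=22
Distinct sums: {-10, -8, -6, 0, 2, 4, 5, 6, 7, 8, 10, 14, 15, 16, 18, 19, 20, 21, 22}
|A + A| = 19

|A + A| = 19


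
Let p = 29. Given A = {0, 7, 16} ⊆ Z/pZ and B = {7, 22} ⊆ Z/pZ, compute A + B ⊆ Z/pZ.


Work in Z/29Z: reduce every sum a + b modulo 29.
Enumerate all 6 pairs:
a = 0: 0+7=7, 0+22=22
a = 7: 7+7=14, 7+22=0
a = 16: 16+7=23, 16+22=9
Distinct residues collected: {0, 7, 9, 14, 22, 23}
|A + B| = 6 (out of 29 total residues).

A + B = {0, 7, 9, 14, 22, 23}


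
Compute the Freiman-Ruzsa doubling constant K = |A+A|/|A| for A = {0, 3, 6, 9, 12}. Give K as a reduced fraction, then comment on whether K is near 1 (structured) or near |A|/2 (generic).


|A| = 5.
Compute A + A by enumerating all 25 pairs.
A + A = {0, 3, 6, 9, 12, 15, 18, 21, 24}, so |A + A| = 9.
K = |A + A| / |A| = 9/5 (already in lowest terms) ≈ 1.8000.
Reference: AP of size 5 gives K = 9/5 ≈ 1.8000; a fully generic set of size 5 gives K ≈ 3.0000.

|A| = 5, |A + A| = 9, K = 9/5.


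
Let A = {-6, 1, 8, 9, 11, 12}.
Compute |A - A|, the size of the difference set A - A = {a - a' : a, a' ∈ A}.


A - A = {a - a' : a, a' ∈ A}; |A| = 6.
Bounds: 2|A|-1 ≤ |A - A| ≤ |A|² - |A| + 1, i.e. 11 ≤ |A - A| ≤ 31.
Note: 0 ∈ A - A always (from a - a). The set is symmetric: if d ∈ A - A then -d ∈ A - A.
Enumerate nonzero differences d = a - a' with a > a' (then include -d):
Positive differences: {1, 2, 3, 4, 7, 8, 10, 11, 14, 15, 17, 18}
Full difference set: {0} ∪ (positive diffs) ∪ (negative diffs).
|A - A| = 1 + 2·12 = 25 (matches direct enumeration: 25).

|A - A| = 25


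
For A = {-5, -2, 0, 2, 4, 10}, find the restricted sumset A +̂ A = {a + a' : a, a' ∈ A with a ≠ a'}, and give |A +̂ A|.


Restricted sumset: A +̂ A = {a + a' : a ∈ A, a' ∈ A, a ≠ a'}.
Equivalently, take A + A and drop any sum 2a that is achievable ONLY as a + a for a ∈ A (i.e. sums representable only with equal summands).
Enumerate pairs (a, a') with a < a' (symmetric, so each unordered pair gives one sum; this covers all a ≠ a'):
  -5 + -2 = -7
  -5 + 0 = -5
  -5 + 2 = -3
  -5 + 4 = -1
  -5 + 10 = 5
  -2 + 0 = -2
  -2 + 2 = 0
  -2 + 4 = 2
  -2 + 10 = 8
  0 + 2 = 2
  0 + 4 = 4
  0 + 10 = 10
  2 + 4 = 6
  2 + 10 = 12
  4 + 10 = 14
Collected distinct sums: {-7, -5, -3, -2, -1, 0, 2, 4, 5, 6, 8, 10, 12, 14}
|A +̂ A| = 14
(Reference bound: |A +̂ A| ≥ 2|A| - 3 for |A| ≥ 2, with |A| = 6 giving ≥ 9.)

|A +̂ A| = 14


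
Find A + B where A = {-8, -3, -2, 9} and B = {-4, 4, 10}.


A + B = {a + b : a ∈ A, b ∈ B}.
Enumerate all |A|·|B| = 4·3 = 12 pairs (a, b) and collect distinct sums.
a = -8: -8+-4=-12, -8+4=-4, -8+10=2
a = -3: -3+-4=-7, -3+4=1, -3+10=7
a = -2: -2+-4=-6, -2+4=2, -2+10=8
a = 9: 9+-4=5, 9+4=13, 9+10=19
Collecting distinct sums: A + B = {-12, -7, -6, -4, 1, 2, 5, 7, 8, 13, 19}
|A + B| = 11

A + B = {-12, -7, -6, -4, 1, 2, 5, 7, 8, 13, 19}


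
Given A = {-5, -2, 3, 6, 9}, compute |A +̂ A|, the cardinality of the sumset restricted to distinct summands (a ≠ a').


Restricted sumset: A +̂ A = {a + a' : a ∈ A, a' ∈ A, a ≠ a'}.
Equivalently, take A + A and drop any sum 2a that is achievable ONLY as a + a for a ∈ A (i.e. sums representable only with equal summands).
Enumerate pairs (a, a') with a < a' (symmetric, so each unordered pair gives one sum; this covers all a ≠ a'):
  -5 + -2 = -7
  -5 + 3 = -2
  -5 + 6 = 1
  -5 + 9 = 4
  -2 + 3 = 1
  -2 + 6 = 4
  -2 + 9 = 7
  3 + 6 = 9
  3 + 9 = 12
  6 + 9 = 15
Collected distinct sums: {-7, -2, 1, 4, 7, 9, 12, 15}
|A +̂ A| = 8
(Reference bound: |A +̂ A| ≥ 2|A| - 3 for |A| ≥ 2, with |A| = 5 giving ≥ 7.)

|A +̂ A| = 8


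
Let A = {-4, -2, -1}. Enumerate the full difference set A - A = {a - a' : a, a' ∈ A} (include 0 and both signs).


A - A = {a - a' : a, a' ∈ A}.
Compute a - a' for each ordered pair (a, a'):
a = -4: -4--4=0, -4--2=-2, -4--1=-3
a = -2: -2--4=2, -2--2=0, -2--1=-1
a = -1: -1--4=3, -1--2=1, -1--1=0
Collecting distinct values (and noting 0 appears from a-a):
A - A = {-3, -2, -1, 0, 1, 2, 3}
|A - A| = 7

A - A = {-3, -2, -1, 0, 1, 2, 3}


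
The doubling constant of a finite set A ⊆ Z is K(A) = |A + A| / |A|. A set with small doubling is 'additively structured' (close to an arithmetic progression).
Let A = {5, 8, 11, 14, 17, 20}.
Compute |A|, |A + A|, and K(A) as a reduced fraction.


|A| = 6.
Compute A + A by enumerating all 36 pairs.
A + A = {10, 13, 16, 19, 22, 25, 28, 31, 34, 37, 40}, so |A + A| = 11.
K = |A + A| / |A| = 11/6 (already in lowest terms) ≈ 1.8333.
Reference: AP of size 6 gives K = 11/6 ≈ 1.8333; a fully generic set of size 6 gives K ≈ 3.5000.

|A| = 6, |A + A| = 11, K = 11/6.


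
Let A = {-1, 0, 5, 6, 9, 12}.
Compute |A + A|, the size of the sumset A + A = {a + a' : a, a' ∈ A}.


A + A = {a + a' : a, a' ∈ A}; |A| = 6.
General bounds: 2|A| - 1 ≤ |A + A| ≤ |A|(|A|+1)/2, i.e. 11 ≤ |A + A| ≤ 21.
Lower bound 2|A|-1 is attained iff A is an arithmetic progression.
Enumerate sums a + a' for a ≤ a' (symmetric, so this suffices):
a = -1: -1+-1=-2, -1+0=-1, -1+5=4, -1+6=5, -1+9=8, -1+12=11
a = 0: 0+0=0, 0+5=5, 0+6=6, 0+9=9, 0+12=12
a = 5: 5+5=10, 5+6=11, 5+9=14, 5+12=17
a = 6: 6+6=12, 6+9=15, 6+12=18
a = 9: 9+9=18, 9+12=21
a = 12: 12+12=24
Distinct sums: {-2, -1, 0, 4, 5, 6, 8, 9, 10, 11, 12, 14, 15, 17, 18, 21, 24}
|A + A| = 17

|A + A| = 17


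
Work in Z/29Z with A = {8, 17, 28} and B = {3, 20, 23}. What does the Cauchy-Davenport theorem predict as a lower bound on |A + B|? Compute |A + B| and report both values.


Cauchy-Davenport: |A + B| ≥ min(p, |A| + |B| - 1) for A, B nonempty in Z/pZ.
|A| = 3, |B| = 3, p = 29.
CD lower bound = min(29, 3 + 3 - 1) = min(29, 5) = 5.
Compute A + B mod 29 directly:
a = 8: 8+3=11, 8+20=28, 8+23=2
a = 17: 17+3=20, 17+20=8, 17+23=11
a = 28: 28+3=2, 28+20=19, 28+23=22
A + B = {2, 8, 11, 19, 20, 22, 28}, so |A + B| = 7.
Verify: 7 ≥ 5? Yes ✓.

CD lower bound = 5, actual |A + B| = 7.


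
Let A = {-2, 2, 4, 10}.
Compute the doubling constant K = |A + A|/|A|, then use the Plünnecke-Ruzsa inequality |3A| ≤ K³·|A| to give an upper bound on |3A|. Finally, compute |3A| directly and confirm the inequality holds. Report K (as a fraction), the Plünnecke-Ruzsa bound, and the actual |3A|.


|A| = 4.
Step 1: Compute A + A by enumerating all 16 pairs.
A + A = {-4, 0, 2, 4, 6, 8, 12, 14, 20}, so |A + A| = 9.
Step 2: Doubling constant K = |A + A|/|A| = 9/4 = 9/4 ≈ 2.2500.
Step 3: Plünnecke-Ruzsa gives |3A| ≤ K³·|A| = (2.2500)³ · 4 ≈ 45.5625.
Step 4: Compute 3A = A + A + A directly by enumerating all triples (a,b,c) ∈ A³; |3A| = 15.
Step 5: Check 15 ≤ 45.5625? Yes ✓.

K = 9/4, Plünnecke-Ruzsa bound K³|A| ≈ 45.5625, |3A| = 15, inequality holds.


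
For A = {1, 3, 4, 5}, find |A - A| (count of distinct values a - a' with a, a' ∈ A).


A - A = {a - a' : a, a' ∈ A}; |A| = 4.
Bounds: 2|A|-1 ≤ |A - A| ≤ |A|² - |A| + 1, i.e. 7 ≤ |A - A| ≤ 13.
Note: 0 ∈ A - A always (from a - a). The set is symmetric: if d ∈ A - A then -d ∈ A - A.
Enumerate nonzero differences d = a - a' with a > a' (then include -d):
Positive differences: {1, 2, 3, 4}
Full difference set: {0} ∪ (positive diffs) ∪ (negative diffs).
|A - A| = 1 + 2·4 = 9 (matches direct enumeration: 9).

|A - A| = 9


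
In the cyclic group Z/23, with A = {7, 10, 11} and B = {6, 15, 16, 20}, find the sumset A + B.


Work in Z/23Z: reduce every sum a + b modulo 23.
Enumerate all 12 pairs:
a = 7: 7+6=13, 7+15=22, 7+16=0, 7+20=4
a = 10: 10+6=16, 10+15=2, 10+16=3, 10+20=7
a = 11: 11+6=17, 11+15=3, 11+16=4, 11+20=8
Distinct residues collected: {0, 2, 3, 4, 7, 8, 13, 16, 17, 22}
|A + B| = 10 (out of 23 total residues).

A + B = {0, 2, 3, 4, 7, 8, 13, 16, 17, 22}


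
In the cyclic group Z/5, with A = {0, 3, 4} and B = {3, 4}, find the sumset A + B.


Work in Z/5Z: reduce every sum a + b modulo 5.
Enumerate all 6 pairs:
a = 0: 0+3=3, 0+4=4
a = 3: 3+3=1, 3+4=2
a = 4: 4+3=2, 4+4=3
Distinct residues collected: {1, 2, 3, 4}
|A + B| = 4 (out of 5 total residues).

A + B = {1, 2, 3, 4}


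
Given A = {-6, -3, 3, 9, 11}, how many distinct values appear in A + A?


A + A = {a + a' : a, a' ∈ A}; |A| = 5.
General bounds: 2|A| - 1 ≤ |A + A| ≤ |A|(|A|+1)/2, i.e. 9 ≤ |A + A| ≤ 15.
Lower bound 2|A|-1 is attained iff A is an arithmetic progression.
Enumerate sums a + a' for a ≤ a' (symmetric, so this suffices):
a = -6: -6+-6=-12, -6+-3=-9, -6+3=-3, -6+9=3, -6+11=5
a = -3: -3+-3=-6, -3+3=0, -3+9=6, -3+11=8
a = 3: 3+3=6, 3+9=12, 3+11=14
a = 9: 9+9=18, 9+11=20
a = 11: 11+11=22
Distinct sums: {-12, -9, -6, -3, 0, 3, 5, 6, 8, 12, 14, 18, 20, 22}
|A + A| = 14

|A + A| = 14


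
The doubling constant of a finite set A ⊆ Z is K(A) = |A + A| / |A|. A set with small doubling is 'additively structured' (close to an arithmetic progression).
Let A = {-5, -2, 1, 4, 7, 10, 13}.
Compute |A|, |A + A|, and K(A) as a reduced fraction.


|A| = 7.
Compute A + A by enumerating all 49 pairs.
A + A = {-10, -7, -4, -1, 2, 5, 8, 11, 14, 17, 20, 23, 26}, so |A + A| = 13.
K = |A + A| / |A| = 13/7 (already in lowest terms) ≈ 1.8571.
Reference: AP of size 7 gives K = 13/7 ≈ 1.8571; a fully generic set of size 7 gives K ≈ 4.0000.

|A| = 7, |A + A| = 13, K = 13/7.


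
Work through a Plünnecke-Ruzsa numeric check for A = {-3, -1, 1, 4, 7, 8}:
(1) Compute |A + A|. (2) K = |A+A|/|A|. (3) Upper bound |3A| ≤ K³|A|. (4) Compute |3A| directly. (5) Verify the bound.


|A| = 6.
Step 1: Compute A + A by enumerating all 36 pairs.
A + A = {-6, -4, -2, 0, 1, 2, 3, 4, 5, 6, 7, 8, 9, 11, 12, 14, 15, 16}, so |A + A| = 18.
Step 2: Doubling constant K = |A + A|/|A| = 18/6 = 18/6 ≈ 3.0000.
Step 3: Plünnecke-Ruzsa gives |3A| ≤ K³·|A| = (3.0000)³ · 6 ≈ 162.0000.
Step 4: Compute 3A = A + A + A directly by enumerating all triples (a,b,c) ∈ A³; |3A| = 31.
Step 5: Check 31 ≤ 162.0000? Yes ✓.

K = 18/6, Plünnecke-Ruzsa bound K³|A| ≈ 162.0000, |3A| = 31, inequality holds.


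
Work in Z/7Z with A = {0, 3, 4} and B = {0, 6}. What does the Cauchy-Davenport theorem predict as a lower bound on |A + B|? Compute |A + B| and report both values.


Cauchy-Davenport: |A + B| ≥ min(p, |A| + |B| - 1) for A, B nonempty in Z/pZ.
|A| = 3, |B| = 2, p = 7.
CD lower bound = min(7, 3 + 2 - 1) = min(7, 4) = 4.
Compute A + B mod 7 directly:
a = 0: 0+0=0, 0+6=6
a = 3: 3+0=3, 3+6=2
a = 4: 4+0=4, 4+6=3
A + B = {0, 2, 3, 4, 6}, so |A + B| = 5.
Verify: 5 ≥ 4? Yes ✓.

CD lower bound = 4, actual |A + B| = 5.


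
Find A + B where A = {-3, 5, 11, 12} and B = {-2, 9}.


A + B = {a + b : a ∈ A, b ∈ B}.
Enumerate all |A|·|B| = 4·2 = 8 pairs (a, b) and collect distinct sums.
a = -3: -3+-2=-5, -3+9=6
a = 5: 5+-2=3, 5+9=14
a = 11: 11+-2=9, 11+9=20
a = 12: 12+-2=10, 12+9=21
Collecting distinct sums: A + B = {-5, 3, 6, 9, 10, 14, 20, 21}
|A + B| = 8

A + B = {-5, 3, 6, 9, 10, 14, 20, 21}


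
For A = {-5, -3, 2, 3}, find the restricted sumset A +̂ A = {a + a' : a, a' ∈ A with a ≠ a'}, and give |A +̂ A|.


Restricted sumset: A +̂ A = {a + a' : a ∈ A, a' ∈ A, a ≠ a'}.
Equivalently, take A + A and drop any sum 2a that is achievable ONLY as a + a for a ∈ A (i.e. sums representable only with equal summands).
Enumerate pairs (a, a') with a < a' (symmetric, so each unordered pair gives one sum; this covers all a ≠ a'):
  -5 + -3 = -8
  -5 + 2 = -3
  -5 + 3 = -2
  -3 + 2 = -1
  -3 + 3 = 0
  2 + 3 = 5
Collected distinct sums: {-8, -3, -2, -1, 0, 5}
|A +̂ A| = 6
(Reference bound: |A +̂ A| ≥ 2|A| - 3 for |A| ≥ 2, with |A| = 4 giving ≥ 5.)

|A +̂ A| = 6


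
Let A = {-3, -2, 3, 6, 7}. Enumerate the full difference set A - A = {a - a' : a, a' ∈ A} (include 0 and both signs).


A - A = {a - a' : a, a' ∈ A}.
Compute a - a' for each ordered pair (a, a'):
a = -3: -3--3=0, -3--2=-1, -3-3=-6, -3-6=-9, -3-7=-10
a = -2: -2--3=1, -2--2=0, -2-3=-5, -2-6=-8, -2-7=-9
a = 3: 3--3=6, 3--2=5, 3-3=0, 3-6=-3, 3-7=-4
a = 6: 6--3=9, 6--2=8, 6-3=3, 6-6=0, 6-7=-1
a = 7: 7--3=10, 7--2=9, 7-3=4, 7-6=1, 7-7=0
Collecting distinct values (and noting 0 appears from a-a):
A - A = {-10, -9, -8, -6, -5, -4, -3, -1, 0, 1, 3, 4, 5, 6, 8, 9, 10}
|A - A| = 17

A - A = {-10, -9, -8, -6, -5, -4, -3, -1, 0, 1, 3, 4, 5, 6, 8, 9, 10}


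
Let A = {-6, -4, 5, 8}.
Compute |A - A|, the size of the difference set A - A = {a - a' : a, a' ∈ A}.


A - A = {a - a' : a, a' ∈ A}; |A| = 4.
Bounds: 2|A|-1 ≤ |A - A| ≤ |A|² - |A| + 1, i.e. 7 ≤ |A - A| ≤ 13.
Note: 0 ∈ A - A always (from a - a). The set is symmetric: if d ∈ A - A then -d ∈ A - A.
Enumerate nonzero differences d = a - a' with a > a' (then include -d):
Positive differences: {2, 3, 9, 11, 12, 14}
Full difference set: {0} ∪ (positive diffs) ∪ (negative diffs).
|A - A| = 1 + 2·6 = 13 (matches direct enumeration: 13).

|A - A| = 13


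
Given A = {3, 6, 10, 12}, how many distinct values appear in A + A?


A + A = {a + a' : a, a' ∈ A}; |A| = 4.
General bounds: 2|A| - 1 ≤ |A + A| ≤ |A|(|A|+1)/2, i.e. 7 ≤ |A + A| ≤ 10.
Lower bound 2|A|-1 is attained iff A is an arithmetic progression.
Enumerate sums a + a' for a ≤ a' (symmetric, so this suffices):
a = 3: 3+3=6, 3+6=9, 3+10=13, 3+12=15
a = 6: 6+6=12, 6+10=16, 6+12=18
a = 10: 10+10=20, 10+12=22
a = 12: 12+12=24
Distinct sums: {6, 9, 12, 13, 15, 16, 18, 20, 22, 24}
|A + A| = 10

|A + A| = 10


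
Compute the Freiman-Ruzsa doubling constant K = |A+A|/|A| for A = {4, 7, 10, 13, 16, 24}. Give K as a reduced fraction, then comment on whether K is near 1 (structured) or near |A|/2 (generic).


|A| = 6.
Compute A + A by enumerating all 36 pairs.
A + A = {8, 11, 14, 17, 20, 23, 26, 28, 29, 31, 32, 34, 37, 40, 48}, so |A + A| = 15.
K = |A + A| / |A| = 15/6 = 5/2 ≈ 2.5000.
Reference: AP of size 6 gives K = 11/6 ≈ 1.8333; a fully generic set of size 6 gives K ≈ 3.5000.

|A| = 6, |A + A| = 15, K = 15/6 = 5/2.


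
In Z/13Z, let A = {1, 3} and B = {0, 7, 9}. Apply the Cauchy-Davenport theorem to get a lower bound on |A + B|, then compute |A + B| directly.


Cauchy-Davenport: |A + B| ≥ min(p, |A| + |B| - 1) for A, B nonempty in Z/pZ.
|A| = 2, |B| = 3, p = 13.
CD lower bound = min(13, 2 + 3 - 1) = min(13, 4) = 4.
Compute A + B mod 13 directly:
a = 1: 1+0=1, 1+7=8, 1+9=10
a = 3: 3+0=3, 3+7=10, 3+9=12
A + B = {1, 3, 8, 10, 12}, so |A + B| = 5.
Verify: 5 ≥ 4? Yes ✓.

CD lower bound = 4, actual |A + B| = 5.


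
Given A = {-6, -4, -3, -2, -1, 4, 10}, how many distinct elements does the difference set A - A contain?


A - A = {a - a' : a, a' ∈ A}; |A| = 7.
Bounds: 2|A|-1 ≤ |A - A| ≤ |A|² - |A| + 1, i.e. 13 ≤ |A - A| ≤ 43.
Note: 0 ∈ A - A always (from a - a). The set is symmetric: if d ∈ A - A then -d ∈ A - A.
Enumerate nonzero differences d = a - a' with a > a' (then include -d):
Positive differences: {1, 2, 3, 4, 5, 6, 7, 8, 10, 11, 12, 13, 14, 16}
Full difference set: {0} ∪ (positive diffs) ∪ (negative diffs).
|A - A| = 1 + 2·14 = 29 (matches direct enumeration: 29).

|A - A| = 29


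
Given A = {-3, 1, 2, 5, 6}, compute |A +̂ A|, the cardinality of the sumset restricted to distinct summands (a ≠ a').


Restricted sumset: A +̂ A = {a + a' : a ∈ A, a' ∈ A, a ≠ a'}.
Equivalently, take A + A and drop any sum 2a that is achievable ONLY as a + a for a ∈ A (i.e. sums representable only with equal summands).
Enumerate pairs (a, a') with a < a' (symmetric, so each unordered pair gives one sum; this covers all a ≠ a'):
  -3 + 1 = -2
  -3 + 2 = -1
  -3 + 5 = 2
  -3 + 6 = 3
  1 + 2 = 3
  1 + 5 = 6
  1 + 6 = 7
  2 + 5 = 7
  2 + 6 = 8
  5 + 6 = 11
Collected distinct sums: {-2, -1, 2, 3, 6, 7, 8, 11}
|A +̂ A| = 8
(Reference bound: |A +̂ A| ≥ 2|A| - 3 for |A| ≥ 2, with |A| = 5 giving ≥ 7.)

|A +̂ A| = 8


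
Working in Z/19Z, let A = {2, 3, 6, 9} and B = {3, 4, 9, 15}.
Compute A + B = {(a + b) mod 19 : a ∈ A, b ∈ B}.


Work in Z/19Z: reduce every sum a + b modulo 19.
Enumerate all 16 pairs:
a = 2: 2+3=5, 2+4=6, 2+9=11, 2+15=17
a = 3: 3+3=6, 3+4=7, 3+9=12, 3+15=18
a = 6: 6+3=9, 6+4=10, 6+9=15, 6+15=2
a = 9: 9+3=12, 9+4=13, 9+9=18, 9+15=5
Distinct residues collected: {2, 5, 6, 7, 9, 10, 11, 12, 13, 15, 17, 18}
|A + B| = 12 (out of 19 total residues).

A + B = {2, 5, 6, 7, 9, 10, 11, 12, 13, 15, 17, 18}


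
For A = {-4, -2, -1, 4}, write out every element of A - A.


A - A = {a - a' : a, a' ∈ A}.
Compute a - a' for each ordered pair (a, a'):
a = -4: -4--4=0, -4--2=-2, -4--1=-3, -4-4=-8
a = -2: -2--4=2, -2--2=0, -2--1=-1, -2-4=-6
a = -1: -1--4=3, -1--2=1, -1--1=0, -1-4=-5
a = 4: 4--4=8, 4--2=6, 4--1=5, 4-4=0
Collecting distinct values (and noting 0 appears from a-a):
A - A = {-8, -6, -5, -3, -2, -1, 0, 1, 2, 3, 5, 6, 8}
|A - A| = 13

A - A = {-8, -6, -5, -3, -2, -1, 0, 1, 2, 3, 5, 6, 8}


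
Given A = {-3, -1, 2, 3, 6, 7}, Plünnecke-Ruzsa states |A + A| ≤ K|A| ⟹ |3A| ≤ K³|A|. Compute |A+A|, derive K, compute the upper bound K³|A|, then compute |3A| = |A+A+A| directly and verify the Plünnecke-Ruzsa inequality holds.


|A| = 6.
Step 1: Compute A + A by enumerating all 36 pairs.
A + A = {-6, -4, -2, -1, 0, 1, 2, 3, 4, 5, 6, 8, 9, 10, 12, 13, 14}, so |A + A| = 17.
Step 2: Doubling constant K = |A + A|/|A| = 17/6 = 17/6 ≈ 2.8333.
Step 3: Plünnecke-Ruzsa gives |3A| ≤ K³·|A| = (2.8333)³ · 6 ≈ 136.4722.
Step 4: Compute 3A = A + A + A directly by enumerating all triples (a,b,c) ∈ A³; |3A| = 29.
Step 5: Check 29 ≤ 136.4722? Yes ✓.

K = 17/6, Plünnecke-Ruzsa bound K³|A| ≈ 136.4722, |3A| = 29, inequality holds.


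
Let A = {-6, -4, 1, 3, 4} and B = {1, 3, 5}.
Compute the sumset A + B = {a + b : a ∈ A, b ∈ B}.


A + B = {a + b : a ∈ A, b ∈ B}.
Enumerate all |A|·|B| = 5·3 = 15 pairs (a, b) and collect distinct sums.
a = -6: -6+1=-5, -6+3=-3, -6+5=-1
a = -4: -4+1=-3, -4+3=-1, -4+5=1
a = 1: 1+1=2, 1+3=4, 1+5=6
a = 3: 3+1=4, 3+3=6, 3+5=8
a = 4: 4+1=5, 4+3=7, 4+5=9
Collecting distinct sums: A + B = {-5, -3, -1, 1, 2, 4, 5, 6, 7, 8, 9}
|A + B| = 11

A + B = {-5, -3, -1, 1, 2, 4, 5, 6, 7, 8, 9}


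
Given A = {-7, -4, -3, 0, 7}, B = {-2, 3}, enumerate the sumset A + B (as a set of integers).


A + B = {a + b : a ∈ A, b ∈ B}.
Enumerate all |A|·|B| = 5·2 = 10 pairs (a, b) and collect distinct sums.
a = -7: -7+-2=-9, -7+3=-4
a = -4: -4+-2=-6, -4+3=-1
a = -3: -3+-2=-5, -3+3=0
a = 0: 0+-2=-2, 0+3=3
a = 7: 7+-2=5, 7+3=10
Collecting distinct sums: A + B = {-9, -6, -5, -4, -2, -1, 0, 3, 5, 10}
|A + B| = 10

A + B = {-9, -6, -5, -4, -2, -1, 0, 3, 5, 10}


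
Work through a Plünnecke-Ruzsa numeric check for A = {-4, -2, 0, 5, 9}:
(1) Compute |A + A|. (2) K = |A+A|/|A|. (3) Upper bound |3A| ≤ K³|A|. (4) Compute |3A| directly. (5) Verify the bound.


|A| = 5.
Step 1: Compute A + A by enumerating all 25 pairs.
A + A = {-8, -6, -4, -2, 0, 1, 3, 5, 7, 9, 10, 14, 18}, so |A + A| = 13.
Step 2: Doubling constant K = |A + A|/|A| = 13/5 = 13/5 ≈ 2.6000.
Step 3: Plünnecke-Ruzsa gives |3A| ≤ K³·|A| = (2.6000)³ · 5 ≈ 87.8800.
Step 4: Compute 3A = A + A + A directly by enumerating all triples (a,b,c) ∈ A³; |3A| = 25.
Step 5: Check 25 ≤ 87.8800? Yes ✓.

K = 13/5, Plünnecke-Ruzsa bound K³|A| ≈ 87.8800, |3A| = 25, inequality holds.


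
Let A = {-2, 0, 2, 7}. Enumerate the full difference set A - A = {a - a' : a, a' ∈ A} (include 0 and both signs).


A - A = {a - a' : a, a' ∈ A}.
Compute a - a' for each ordered pair (a, a'):
a = -2: -2--2=0, -2-0=-2, -2-2=-4, -2-7=-9
a = 0: 0--2=2, 0-0=0, 0-2=-2, 0-7=-7
a = 2: 2--2=4, 2-0=2, 2-2=0, 2-7=-5
a = 7: 7--2=9, 7-0=7, 7-2=5, 7-7=0
Collecting distinct values (and noting 0 appears from a-a):
A - A = {-9, -7, -5, -4, -2, 0, 2, 4, 5, 7, 9}
|A - A| = 11

A - A = {-9, -7, -5, -4, -2, 0, 2, 4, 5, 7, 9}


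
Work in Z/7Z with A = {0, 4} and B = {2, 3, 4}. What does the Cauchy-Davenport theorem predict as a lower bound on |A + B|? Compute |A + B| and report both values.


Cauchy-Davenport: |A + B| ≥ min(p, |A| + |B| - 1) for A, B nonempty in Z/pZ.
|A| = 2, |B| = 3, p = 7.
CD lower bound = min(7, 2 + 3 - 1) = min(7, 4) = 4.
Compute A + B mod 7 directly:
a = 0: 0+2=2, 0+3=3, 0+4=4
a = 4: 4+2=6, 4+3=0, 4+4=1
A + B = {0, 1, 2, 3, 4, 6}, so |A + B| = 6.
Verify: 6 ≥ 4? Yes ✓.

CD lower bound = 4, actual |A + B| = 6.


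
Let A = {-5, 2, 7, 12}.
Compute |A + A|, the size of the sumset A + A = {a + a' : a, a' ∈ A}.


A + A = {a + a' : a, a' ∈ A}; |A| = 4.
General bounds: 2|A| - 1 ≤ |A + A| ≤ |A|(|A|+1)/2, i.e. 7 ≤ |A + A| ≤ 10.
Lower bound 2|A|-1 is attained iff A is an arithmetic progression.
Enumerate sums a + a' for a ≤ a' (symmetric, so this suffices):
a = -5: -5+-5=-10, -5+2=-3, -5+7=2, -5+12=7
a = 2: 2+2=4, 2+7=9, 2+12=14
a = 7: 7+7=14, 7+12=19
a = 12: 12+12=24
Distinct sums: {-10, -3, 2, 4, 7, 9, 14, 19, 24}
|A + A| = 9

|A + A| = 9


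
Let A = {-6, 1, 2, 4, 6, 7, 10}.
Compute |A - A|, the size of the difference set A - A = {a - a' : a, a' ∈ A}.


A - A = {a - a' : a, a' ∈ A}; |A| = 7.
Bounds: 2|A|-1 ≤ |A - A| ≤ |A|² - |A| + 1, i.e. 13 ≤ |A - A| ≤ 43.
Note: 0 ∈ A - A always (from a - a). The set is symmetric: if d ∈ A - A then -d ∈ A - A.
Enumerate nonzero differences d = a - a' with a > a' (then include -d):
Positive differences: {1, 2, 3, 4, 5, 6, 7, 8, 9, 10, 12, 13, 16}
Full difference set: {0} ∪ (positive diffs) ∪ (negative diffs).
|A - A| = 1 + 2·13 = 27 (matches direct enumeration: 27).

|A - A| = 27


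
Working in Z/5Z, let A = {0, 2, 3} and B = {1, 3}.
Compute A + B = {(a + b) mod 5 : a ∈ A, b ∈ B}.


Work in Z/5Z: reduce every sum a + b modulo 5.
Enumerate all 6 pairs:
a = 0: 0+1=1, 0+3=3
a = 2: 2+1=3, 2+3=0
a = 3: 3+1=4, 3+3=1
Distinct residues collected: {0, 1, 3, 4}
|A + B| = 4 (out of 5 total residues).

A + B = {0, 1, 3, 4}


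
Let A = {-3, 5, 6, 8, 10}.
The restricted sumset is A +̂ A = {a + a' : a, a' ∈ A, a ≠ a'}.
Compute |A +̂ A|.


Restricted sumset: A +̂ A = {a + a' : a ∈ A, a' ∈ A, a ≠ a'}.
Equivalently, take A + A and drop any sum 2a that is achievable ONLY as a + a for a ∈ A (i.e. sums representable only with equal summands).
Enumerate pairs (a, a') with a < a' (symmetric, so each unordered pair gives one sum; this covers all a ≠ a'):
  -3 + 5 = 2
  -3 + 6 = 3
  -3 + 8 = 5
  -3 + 10 = 7
  5 + 6 = 11
  5 + 8 = 13
  5 + 10 = 15
  6 + 8 = 14
  6 + 10 = 16
  8 + 10 = 18
Collected distinct sums: {2, 3, 5, 7, 11, 13, 14, 15, 16, 18}
|A +̂ A| = 10
(Reference bound: |A +̂ A| ≥ 2|A| - 3 for |A| ≥ 2, with |A| = 5 giving ≥ 7.)

|A +̂ A| = 10


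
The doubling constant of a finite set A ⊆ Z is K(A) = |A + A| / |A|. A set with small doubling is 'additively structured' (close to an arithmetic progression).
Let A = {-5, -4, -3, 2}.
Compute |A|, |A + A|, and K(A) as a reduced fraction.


|A| = 4.
Compute A + A by enumerating all 16 pairs.
A + A = {-10, -9, -8, -7, -6, -3, -2, -1, 4}, so |A + A| = 9.
K = |A + A| / |A| = 9/4 (already in lowest terms) ≈ 2.2500.
Reference: AP of size 4 gives K = 7/4 ≈ 1.7500; a fully generic set of size 4 gives K ≈ 2.5000.

|A| = 4, |A + A| = 9, K = 9/4.


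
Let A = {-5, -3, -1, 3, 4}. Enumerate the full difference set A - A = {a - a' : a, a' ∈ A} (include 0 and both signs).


A - A = {a - a' : a, a' ∈ A}.
Compute a - a' for each ordered pair (a, a'):
a = -5: -5--5=0, -5--3=-2, -5--1=-4, -5-3=-8, -5-4=-9
a = -3: -3--5=2, -3--3=0, -3--1=-2, -3-3=-6, -3-4=-7
a = -1: -1--5=4, -1--3=2, -1--1=0, -1-3=-4, -1-4=-5
a = 3: 3--5=8, 3--3=6, 3--1=4, 3-3=0, 3-4=-1
a = 4: 4--5=9, 4--3=7, 4--1=5, 4-3=1, 4-4=0
Collecting distinct values (and noting 0 appears from a-a):
A - A = {-9, -8, -7, -6, -5, -4, -2, -1, 0, 1, 2, 4, 5, 6, 7, 8, 9}
|A - A| = 17

A - A = {-9, -8, -7, -6, -5, -4, -2, -1, 0, 1, 2, 4, 5, 6, 7, 8, 9}


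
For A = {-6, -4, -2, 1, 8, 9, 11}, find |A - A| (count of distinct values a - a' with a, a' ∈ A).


A - A = {a - a' : a, a' ∈ A}; |A| = 7.
Bounds: 2|A|-1 ≤ |A - A| ≤ |A|² - |A| + 1, i.e. 13 ≤ |A - A| ≤ 43.
Note: 0 ∈ A - A always (from a - a). The set is symmetric: if d ∈ A - A then -d ∈ A - A.
Enumerate nonzero differences d = a - a' with a > a' (then include -d):
Positive differences: {1, 2, 3, 4, 5, 7, 8, 10, 11, 12, 13, 14, 15, 17}
Full difference set: {0} ∪ (positive diffs) ∪ (negative diffs).
|A - A| = 1 + 2·14 = 29 (matches direct enumeration: 29).

|A - A| = 29


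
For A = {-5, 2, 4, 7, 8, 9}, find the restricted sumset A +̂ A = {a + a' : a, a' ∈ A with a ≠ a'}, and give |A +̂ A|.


Restricted sumset: A +̂ A = {a + a' : a ∈ A, a' ∈ A, a ≠ a'}.
Equivalently, take A + A and drop any sum 2a that is achievable ONLY as a + a for a ∈ A (i.e. sums representable only with equal summands).
Enumerate pairs (a, a') with a < a' (symmetric, so each unordered pair gives one sum; this covers all a ≠ a'):
  -5 + 2 = -3
  -5 + 4 = -1
  -5 + 7 = 2
  -5 + 8 = 3
  -5 + 9 = 4
  2 + 4 = 6
  2 + 7 = 9
  2 + 8 = 10
  2 + 9 = 11
  4 + 7 = 11
  4 + 8 = 12
  4 + 9 = 13
  7 + 8 = 15
  7 + 9 = 16
  8 + 9 = 17
Collected distinct sums: {-3, -1, 2, 3, 4, 6, 9, 10, 11, 12, 13, 15, 16, 17}
|A +̂ A| = 14
(Reference bound: |A +̂ A| ≥ 2|A| - 3 for |A| ≥ 2, with |A| = 6 giving ≥ 9.)

|A +̂ A| = 14


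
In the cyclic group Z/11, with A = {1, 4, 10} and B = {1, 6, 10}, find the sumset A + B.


Work in Z/11Z: reduce every sum a + b modulo 11.
Enumerate all 9 pairs:
a = 1: 1+1=2, 1+6=7, 1+10=0
a = 4: 4+1=5, 4+6=10, 4+10=3
a = 10: 10+1=0, 10+6=5, 10+10=9
Distinct residues collected: {0, 2, 3, 5, 7, 9, 10}
|A + B| = 7 (out of 11 total residues).

A + B = {0, 2, 3, 5, 7, 9, 10}


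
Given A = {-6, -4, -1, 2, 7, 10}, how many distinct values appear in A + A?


A + A = {a + a' : a, a' ∈ A}; |A| = 6.
General bounds: 2|A| - 1 ≤ |A + A| ≤ |A|(|A|+1)/2, i.e. 11 ≤ |A + A| ≤ 21.
Lower bound 2|A|-1 is attained iff A is an arithmetic progression.
Enumerate sums a + a' for a ≤ a' (symmetric, so this suffices):
a = -6: -6+-6=-12, -6+-4=-10, -6+-1=-7, -6+2=-4, -6+7=1, -6+10=4
a = -4: -4+-4=-8, -4+-1=-5, -4+2=-2, -4+7=3, -4+10=6
a = -1: -1+-1=-2, -1+2=1, -1+7=6, -1+10=9
a = 2: 2+2=4, 2+7=9, 2+10=12
a = 7: 7+7=14, 7+10=17
a = 10: 10+10=20
Distinct sums: {-12, -10, -8, -7, -5, -4, -2, 1, 3, 4, 6, 9, 12, 14, 17, 20}
|A + A| = 16

|A + A| = 16


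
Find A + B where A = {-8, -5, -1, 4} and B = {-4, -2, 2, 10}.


A + B = {a + b : a ∈ A, b ∈ B}.
Enumerate all |A|·|B| = 4·4 = 16 pairs (a, b) and collect distinct sums.
a = -8: -8+-4=-12, -8+-2=-10, -8+2=-6, -8+10=2
a = -5: -5+-4=-9, -5+-2=-7, -5+2=-3, -5+10=5
a = -1: -1+-4=-5, -1+-2=-3, -1+2=1, -1+10=9
a = 4: 4+-4=0, 4+-2=2, 4+2=6, 4+10=14
Collecting distinct sums: A + B = {-12, -10, -9, -7, -6, -5, -3, 0, 1, 2, 5, 6, 9, 14}
|A + B| = 14

A + B = {-12, -10, -9, -7, -6, -5, -3, 0, 1, 2, 5, 6, 9, 14}
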